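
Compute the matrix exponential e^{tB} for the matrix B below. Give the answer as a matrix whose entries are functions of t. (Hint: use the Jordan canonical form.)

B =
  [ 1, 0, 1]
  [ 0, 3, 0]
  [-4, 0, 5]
e^{tB} =
  [-2*t*exp(3*t) + exp(3*t), 0, t*exp(3*t)]
  [0, exp(3*t), 0]
  [-4*t*exp(3*t), 0, 2*t*exp(3*t) + exp(3*t)]

Strategy: write B = P · J · P⁻¹ where J is a Jordan canonical form, so e^{tB} = P · e^{tJ} · P⁻¹, and e^{tJ} can be computed block-by-block.

B has Jordan form
J =
  [3, 1, 0]
  [0, 3, 0]
  [0, 0, 3]
(up to reordering of blocks).

Per-block formulas:
  For a 2×2 Jordan block J_2(3): exp(t · J_2(3)) = e^(3t)·(I + t·N), where N is the 2×2 nilpotent shift.
  For a 1×1 block at λ = 3: exp(t · [3]) = [e^(3t)].

After assembling e^{tJ} and conjugating by P, we get:

e^{tB} =
  [-2*t*exp(3*t) + exp(3*t), 0, t*exp(3*t)]
  [0, exp(3*t), 0]
  [-4*t*exp(3*t), 0, 2*t*exp(3*t) + exp(3*t)]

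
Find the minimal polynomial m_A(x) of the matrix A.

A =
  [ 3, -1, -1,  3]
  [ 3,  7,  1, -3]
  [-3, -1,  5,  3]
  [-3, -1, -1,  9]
x^2 - 12*x + 36

The characteristic polynomial is χ_A(x) = (x - 6)^4, so the eigenvalues are known. The minimal polynomial is
  m_A(x) = Π_λ (x − λ)^{k_λ}
where k_λ is the size of the *largest* Jordan block for λ (equivalently, the smallest k with (A − λI)^k v = 0 for every generalised eigenvector v of λ).

  λ = 6: largest Jordan block has size 2, contributing (x − 6)^2

So m_A(x) = (x - 6)^2 = x^2 - 12*x + 36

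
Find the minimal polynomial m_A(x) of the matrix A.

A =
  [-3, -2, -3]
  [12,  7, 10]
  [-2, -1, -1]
x^3 - 3*x^2 + 3*x - 1

The characteristic polynomial is χ_A(x) = (x - 1)^3, so the eigenvalues are known. The minimal polynomial is
  m_A(x) = Π_λ (x − λ)^{k_λ}
where k_λ is the size of the *largest* Jordan block for λ (equivalently, the smallest k with (A − λI)^k v = 0 for every generalised eigenvector v of λ).

  λ = 1: largest Jordan block has size 3, contributing (x − 1)^3

So m_A(x) = (x - 1)^3 = x^3 - 3*x^2 + 3*x - 1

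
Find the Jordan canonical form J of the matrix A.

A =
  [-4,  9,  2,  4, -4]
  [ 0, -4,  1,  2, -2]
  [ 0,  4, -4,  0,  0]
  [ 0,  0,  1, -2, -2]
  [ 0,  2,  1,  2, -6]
J_3(-4) ⊕ J_1(-4) ⊕ J_1(-4)

The characteristic polynomial is
  det(x·I − A) = x^5 + 20*x^4 + 160*x^3 + 640*x^2 + 1280*x + 1024 = (x + 4)^5

Eigenvalues and multiplicities (the geometric multiplicity of λ is n − rank(A − λI), which equals the number of Jordan blocks for λ):
  λ = -4: algebraic multiplicity = 5, geometric multiplicity = 3

Determining the block sizes for each eigenvalue:
  λ = -4: with am = 5 and gm = 3, the partition is not yet determined (e.g. several partitions of 5 into 3 parts exist). Let N = A − (-4)·I. Computing rank(N^1) = 2, rank(N^2) = 1, rank(N^3) = 0; the number of blocks of size ≥ j is rank(N^{j−1}) − rank(N^j), giving [3, 1, 1]. So we have 1 block(s) of size 3, 2 block(s) of size 1 → block sizes [3, 1, 1]

Assembling the blocks gives a Jordan form
J =
  [-4,  1,  0,  0,  0]
  [ 0, -4,  1,  0,  0]
  [ 0,  0, -4,  0,  0]
  [ 0,  0,  0, -4,  0]
  [ 0,  0,  0,  0, -4]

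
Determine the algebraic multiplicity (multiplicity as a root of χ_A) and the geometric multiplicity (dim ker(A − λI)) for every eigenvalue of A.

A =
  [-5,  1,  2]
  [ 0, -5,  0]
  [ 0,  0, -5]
λ = -5: alg = 3, geom = 2

Step 1 — factor the characteristic polynomial to read off the algebraic multiplicities:
  χ_A(x) = (x + 5)^3

Step 2 — compute geometric multiplicities via the rank-nullity identity g(λ) = n − rank(A − λI):
  rank(A − (-5)·I) = 1, so dim ker(A − (-5)·I) = n − 1 = 2

Summary:
  λ = -5: algebraic multiplicity = 3, geometric multiplicity = 2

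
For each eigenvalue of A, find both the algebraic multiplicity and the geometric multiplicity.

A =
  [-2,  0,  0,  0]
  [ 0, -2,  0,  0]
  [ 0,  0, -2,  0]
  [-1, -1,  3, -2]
λ = -2: alg = 4, geom = 3

Step 1 — factor the characteristic polynomial to read off the algebraic multiplicities:
  χ_A(x) = (x + 2)^4

Step 2 — compute geometric multiplicities via the rank-nullity identity g(λ) = n − rank(A − λI):
  rank(A − (-2)·I) = 1, so dim ker(A − (-2)·I) = n − 1 = 3

Summary:
  λ = -2: algebraic multiplicity = 4, geometric multiplicity = 3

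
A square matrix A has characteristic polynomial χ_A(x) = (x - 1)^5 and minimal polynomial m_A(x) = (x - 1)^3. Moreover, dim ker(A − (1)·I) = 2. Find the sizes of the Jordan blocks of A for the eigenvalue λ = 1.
Block sizes for λ = 1: [3, 2]

Step 1 — from the characteristic polynomial, algebraic multiplicity of λ = 1 is 5. From dim ker(A − (1)·I) = 2, there are exactly 2 Jordan blocks for λ = 1.
Step 2 — from the minimal polynomial, the factor (x − 1)^3 tells us the largest block for λ = 1 has size 3.
Step 3 — with total size 5, 2 blocks, and largest block 3, the block sizes (in nonincreasing order) are [3, 2].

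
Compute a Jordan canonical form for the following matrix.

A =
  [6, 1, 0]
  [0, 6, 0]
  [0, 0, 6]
J_2(6) ⊕ J_1(6)

The characteristic polynomial is
  det(x·I − A) = x^3 - 18*x^2 + 108*x - 216 = (x - 6)^3

Eigenvalues and multiplicities (the geometric multiplicity of λ is n − rank(A − λI), which equals the number of Jordan blocks for λ):
  λ = 6: algebraic multiplicity = 3, geometric multiplicity = 2

Determining the block sizes for each eigenvalue:
  λ = 6: 2 blocks summing to 3 forces exactly one block of size 2 and the rest size 1 → block sizes [2, 1]

Assembling the blocks gives a Jordan form
J =
  [6, 1, 0]
  [0, 6, 0]
  [0, 0, 6]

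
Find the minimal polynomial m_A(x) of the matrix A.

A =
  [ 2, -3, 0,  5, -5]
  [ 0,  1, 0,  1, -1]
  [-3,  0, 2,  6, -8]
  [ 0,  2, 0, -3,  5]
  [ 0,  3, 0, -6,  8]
x^3 - 6*x^2 + 12*x - 8

The characteristic polynomial is χ_A(x) = (x - 2)^5, so the eigenvalues are known. The minimal polynomial is
  m_A(x) = Π_λ (x − λ)^{k_λ}
where k_λ is the size of the *largest* Jordan block for λ (equivalently, the smallest k with (A − λI)^k v = 0 for every generalised eigenvector v of λ).

  λ = 2: largest Jordan block has size 3, contributing (x − 2)^3

So m_A(x) = (x - 2)^3 = x^3 - 6*x^2 + 12*x - 8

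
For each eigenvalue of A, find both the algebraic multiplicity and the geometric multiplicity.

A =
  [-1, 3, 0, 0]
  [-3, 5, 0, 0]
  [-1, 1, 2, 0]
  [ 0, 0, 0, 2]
λ = 2: alg = 4, geom = 3

Step 1 — factor the characteristic polynomial to read off the algebraic multiplicities:
  χ_A(x) = (x - 2)^4

Step 2 — compute geometric multiplicities via the rank-nullity identity g(λ) = n − rank(A − λI):
  rank(A − (2)·I) = 1, so dim ker(A − (2)·I) = n − 1 = 3

Summary:
  λ = 2: algebraic multiplicity = 4, geometric multiplicity = 3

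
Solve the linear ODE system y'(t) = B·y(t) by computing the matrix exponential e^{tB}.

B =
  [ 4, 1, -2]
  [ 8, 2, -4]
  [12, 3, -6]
e^{tB} =
  [4*t + 1, t, -2*t]
  [8*t, 2*t + 1, -4*t]
  [12*t, 3*t, 1 - 6*t]

Strategy: write B = P · J · P⁻¹ where J is a Jordan canonical form, so e^{tB} = P · e^{tJ} · P⁻¹, and e^{tJ} can be computed block-by-block.

B has Jordan form
J =
  [0, 1, 0]
  [0, 0, 0]
  [0, 0, 0]
(up to reordering of blocks).

Per-block formulas:
  For a 2×2 Jordan block J_2(0): exp(t · J_2(0)) = e^(0t)·(I + t·N), where N is the 2×2 nilpotent shift.
  For a 1×1 block at λ = 0: exp(t · [0]) = [e^(0t)].

After assembling e^{tJ} and conjugating by P, we get:

e^{tB} =
  [4*t + 1, t, -2*t]
  [8*t, 2*t + 1, -4*t]
  [12*t, 3*t, 1 - 6*t]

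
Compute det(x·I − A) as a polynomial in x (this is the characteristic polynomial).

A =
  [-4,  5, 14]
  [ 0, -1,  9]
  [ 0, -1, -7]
x^3 + 12*x^2 + 48*x + 64

Expanding det(x·I − A) (e.g. by cofactor expansion or by noting that A is similar to its Jordan form J, which has the same characteristic polynomial as A) gives
  χ_A(x) = x^3 + 12*x^2 + 48*x + 64
which factors as (x + 4)^3. The eigenvalues (with algebraic multiplicities) are λ = -4 with multiplicity 3.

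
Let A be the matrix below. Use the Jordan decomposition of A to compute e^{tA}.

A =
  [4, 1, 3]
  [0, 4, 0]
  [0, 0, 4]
e^{tA} =
  [exp(4*t), t*exp(4*t), 3*t*exp(4*t)]
  [0, exp(4*t), 0]
  [0, 0, exp(4*t)]

Strategy: write A = P · J · P⁻¹ where J is a Jordan canonical form, so e^{tA} = P · e^{tJ} · P⁻¹, and e^{tJ} can be computed block-by-block.

A has Jordan form
J =
  [4, 1, 0]
  [0, 4, 0]
  [0, 0, 4]
(up to reordering of blocks).

Per-block formulas:
  For a 2×2 Jordan block J_2(4): exp(t · J_2(4)) = e^(4t)·(I + t·N), where N is the 2×2 nilpotent shift.
  For a 1×1 block at λ = 4: exp(t · [4]) = [e^(4t)].

After assembling e^{tJ} and conjugating by P, we get:

e^{tA} =
  [exp(4*t), t*exp(4*t), 3*t*exp(4*t)]
  [0, exp(4*t), 0]
  [0, 0, exp(4*t)]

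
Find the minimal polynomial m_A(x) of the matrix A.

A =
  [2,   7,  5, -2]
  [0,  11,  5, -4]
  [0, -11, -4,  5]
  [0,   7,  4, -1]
x^3 - 6*x^2 + 12*x - 8

The characteristic polynomial is χ_A(x) = (x - 2)^4, so the eigenvalues are known. The minimal polynomial is
  m_A(x) = Π_λ (x − λ)^{k_λ}
where k_λ is the size of the *largest* Jordan block for λ (equivalently, the smallest k with (A − λI)^k v = 0 for every generalised eigenvector v of λ).

  λ = 2: largest Jordan block has size 3, contributing (x − 2)^3

So m_A(x) = (x - 2)^3 = x^3 - 6*x^2 + 12*x - 8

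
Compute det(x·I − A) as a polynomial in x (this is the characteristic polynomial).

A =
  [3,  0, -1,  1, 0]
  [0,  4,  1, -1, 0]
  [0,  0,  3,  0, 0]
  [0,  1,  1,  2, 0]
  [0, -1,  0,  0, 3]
x^5 - 15*x^4 + 90*x^3 - 270*x^2 + 405*x - 243

Expanding det(x·I − A) (e.g. by cofactor expansion or by noting that A is similar to its Jordan form J, which has the same characteristic polynomial as A) gives
  χ_A(x) = x^5 - 15*x^4 + 90*x^3 - 270*x^2 + 405*x - 243
which factors as (x - 3)^5. The eigenvalues (with algebraic multiplicities) are λ = 3 with multiplicity 5.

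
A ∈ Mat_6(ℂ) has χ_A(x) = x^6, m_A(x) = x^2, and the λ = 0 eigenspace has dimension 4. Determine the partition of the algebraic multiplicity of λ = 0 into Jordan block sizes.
Block sizes for λ = 0: [2, 2, 1, 1]

Step 1 — from the characteristic polynomial, algebraic multiplicity of λ = 0 is 6. From dim ker(A − (0)·I) = 4, there are exactly 4 Jordan blocks for λ = 0.
Step 2 — from the minimal polynomial, the factor (x − 0)^2 tells us the largest block for λ = 0 has size 2.
Step 3 — with total size 6, 4 blocks, and largest block 2, the block sizes (in nonincreasing order) are [2, 2, 1, 1].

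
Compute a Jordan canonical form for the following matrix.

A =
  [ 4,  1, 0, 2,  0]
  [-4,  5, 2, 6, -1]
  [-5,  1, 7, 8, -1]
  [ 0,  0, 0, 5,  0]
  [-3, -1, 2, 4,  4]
J_3(5) ⊕ J_1(5) ⊕ J_1(5)

The characteristic polynomial is
  det(x·I − A) = x^5 - 25*x^4 + 250*x^3 - 1250*x^2 + 3125*x - 3125 = (x - 5)^5

Eigenvalues and multiplicities (the geometric multiplicity of λ is n − rank(A − λI), which equals the number of Jordan blocks for λ):
  λ = 5: algebraic multiplicity = 5, geometric multiplicity = 3

Determining the block sizes for each eigenvalue:
  λ = 5: with am = 5 and gm = 3, the partition is not yet determined (e.g. several partitions of 5 into 3 parts exist). Let N = A − (5)·I. Computing rank(N^1) = 2, rank(N^2) = 1, rank(N^3) = 0; the number of blocks of size ≥ j is rank(N^{j−1}) − rank(N^j), giving [3, 1, 1]. So we have 1 block(s) of size 3, 2 block(s) of size 1 → block sizes [3, 1, 1]

Assembling the blocks gives a Jordan form
J =
  [5, 1, 0, 0, 0]
  [0, 5, 1, 0, 0]
  [0, 0, 5, 0, 0]
  [0, 0, 0, 5, 0]
  [0, 0, 0, 0, 5]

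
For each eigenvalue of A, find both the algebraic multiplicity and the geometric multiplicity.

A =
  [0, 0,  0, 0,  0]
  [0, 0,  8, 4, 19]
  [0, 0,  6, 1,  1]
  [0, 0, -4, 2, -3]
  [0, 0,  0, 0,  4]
λ = 0: alg = 2, geom = 2; λ = 4: alg = 3, geom = 1

Step 1 — factor the characteristic polynomial to read off the algebraic multiplicities:
  χ_A(x) = x^2*(x - 4)^3

Step 2 — compute geometric multiplicities via the rank-nullity identity g(λ) = n − rank(A − λI):
  rank(A − (0)·I) = 3, so dim ker(A − (0)·I) = n − 3 = 2
  rank(A − (4)·I) = 4, so dim ker(A − (4)·I) = n − 4 = 1

Summary:
  λ = 0: algebraic multiplicity = 2, geometric multiplicity = 2
  λ = 4: algebraic multiplicity = 3, geometric multiplicity = 1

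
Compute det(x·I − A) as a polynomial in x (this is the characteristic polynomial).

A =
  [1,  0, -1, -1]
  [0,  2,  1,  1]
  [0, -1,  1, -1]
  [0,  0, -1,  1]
x^4 - 5*x^3 + 9*x^2 - 7*x + 2

Expanding det(x·I − A) (e.g. by cofactor expansion or by noting that A is similar to its Jordan form J, which has the same characteristic polynomial as A) gives
  χ_A(x) = x^4 - 5*x^3 + 9*x^2 - 7*x + 2
which factors as (x - 2)*(x - 1)^3. The eigenvalues (with algebraic multiplicities) are λ = 1 with multiplicity 3, λ = 2 with multiplicity 1.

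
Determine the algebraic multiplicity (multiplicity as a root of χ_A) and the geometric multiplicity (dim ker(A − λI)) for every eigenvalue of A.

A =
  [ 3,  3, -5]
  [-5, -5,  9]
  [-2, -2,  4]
λ = 0: alg = 2, geom = 1; λ = 2: alg = 1, geom = 1

Step 1 — factor the characteristic polynomial to read off the algebraic multiplicities:
  χ_A(x) = x^2*(x - 2)

Step 2 — compute geometric multiplicities via the rank-nullity identity g(λ) = n − rank(A − λI):
  rank(A − (0)·I) = 2, so dim ker(A − (0)·I) = n − 2 = 1
  rank(A − (2)·I) = 2, so dim ker(A − (2)·I) = n − 2 = 1

Summary:
  λ = 0: algebraic multiplicity = 2, geometric multiplicity = 1
  λ = 2: algebraic multiplicity = 1, geometric multiplicity = 1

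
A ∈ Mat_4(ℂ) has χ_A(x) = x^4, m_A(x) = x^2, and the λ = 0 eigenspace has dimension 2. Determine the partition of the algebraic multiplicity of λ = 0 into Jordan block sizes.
Block sizes for λ = 0: [2, 2]

Step 1 — from the characteristic polynomial, algebraic multiplicity of λ = 0 is 4. From dim ker(A − (0)·I) = 2, there are exactly 2 Jordan blocks for λ = 0.
Step 2 — from the minimal polynomial, the factor (x − 0)^2 tells us the largest block for λ = 0 has size 2.
Step 3 — with total size 4, 2 blocks, and largest block 2, the block sizes (in nonincreasing order) are [2, 2].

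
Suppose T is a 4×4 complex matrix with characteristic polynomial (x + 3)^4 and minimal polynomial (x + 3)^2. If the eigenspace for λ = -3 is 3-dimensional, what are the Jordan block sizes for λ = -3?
Block sizes for λ = -3: [2, 1, 1]

Step 1 — from the characteristic polynomial, algebraic multiplicity of λ = -3 is 4. From dim ker(T − (-3)·I) = 3, there are exactly 3 Jordan blocks for λ = -3.
Step 2 — from the minimal polynomial, the factor (x + 3)^2 tells us the largest block for λ = -3 has size 2.
Step 3 — with total size 4, 3 blocks, and largest block 2, the block sizes (in nonincreasing order) are [2, 1, 1].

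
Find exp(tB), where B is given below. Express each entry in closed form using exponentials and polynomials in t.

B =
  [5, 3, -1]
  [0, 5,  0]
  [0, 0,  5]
e^{tB} =
  [exp(5*t), 3*t*exp(5*t), -t*exp(5*t)]
  [0, exp(5*t), 0]
  [0, 0, exp(5*t)]

Strategy: write B = P · J · P⁻¹ where J is a Jordan canonical form, so e^{tB} = P · e^{tJ} · P⁻¹, and e^{tJ} can be computed block-by-block.

B has Jordan form
J =
  [5, 1, 0]
  [0, 5, 0]
  [0, 0, 5]
(up to reordering of blocks).

Per-block formulas:
  For a 2×2 Jordan block J_2(5): exp(t · J_2(5)) = e^(5t)·(I + t·N), where N is the 2×2 nilpotent shift.
  For a 1×1 block at λ = 5: exp(t · [5]) = [e^(5t)].

After assembling e^{tJ} and conjugating by P, we get:

e^{tB} =
  [exp(5*t), 3*t*exp(5*t), -t*exp(5*t)]
  [0, exp(5*t), 0]
  [0, 0, exp(5*t)]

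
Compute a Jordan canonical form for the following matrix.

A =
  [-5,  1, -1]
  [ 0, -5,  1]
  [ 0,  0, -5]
J_3(-5)

The characteristic polynomial is
  det(x·I − A) = x^3 + 15*x^2 + 75*x + 125 = (x + 5)^3

Eigenvalues and multiplicities (the geometric multiplicity of λ is n − rank(A − λI), which equals the number of Jordan blocks for λ):
  λ = -5: algebraic multiplicity = 3, geometric multiplicity = 1

Determining the block sizes for each eigenvalue:
  λ = -5: one block (gm = 1), so the single block has size am = 3 → block sizes [3]

Assembling the blocks gives a Jordan form
J =
  [-5,  1,  0]
  [ 0, -5,  1]
  [ 0,  0, -5]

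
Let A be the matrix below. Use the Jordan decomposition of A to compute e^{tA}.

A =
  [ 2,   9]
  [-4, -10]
e^{tA} =
  [6*t*exp(-4*t) + exp(-4*t), 9*t*exp(-4*t)]
  [-4*t*exp(-4*t), -6*t*exp(-4*t) + exp(-4*t)]

Strategy: write A = P · J · P⁻¹ where J is a Jordan canonical form, so e^{tA} = P · e^{tJ} · P⁻¹, and e^{tJ} can be computed block-by-block.

A has Jordan form
J =
  [-4,  1]
  [ 0, -4]
(up to reordering of blocks).

Per-block formulas:
  For a 2×2 Jordan block J_2(-4): exp(t · J_2(-4)) = e^(-4t)·(I + t·N), where N is the 2×2 nilpotent shift.

After assembling e^{tJ} and conjugating by P, we get:

e^{tA} =
  [6*t*exp(-4*t) + exp(-4*t), 9*t*exp(-4*t)]
  [-4*t*exp(-4*t), -6*t*exp(-4*t) + exp(-4*t)]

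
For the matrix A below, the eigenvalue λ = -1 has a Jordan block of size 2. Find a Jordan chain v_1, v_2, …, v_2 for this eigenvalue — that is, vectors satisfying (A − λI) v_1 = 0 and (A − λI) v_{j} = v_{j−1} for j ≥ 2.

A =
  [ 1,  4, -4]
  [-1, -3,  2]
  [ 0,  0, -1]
A Jordan chain for λ = -1 of length 2:
v_1 = (2, -1, 0)ᵀ
v_2 = (1, 0, 0)ᵀ

Let N = A − (-1)·I. We want v_2 with N^2 v_2 = 0 but N^1 v_2 ≠ 0; then v_{j-1} := N · v_j for j = 2, …, 2.

Pick v_2 = (1, 0, 0)ᵀ.
Then v_1 = N · v_2 = (2, -1, 0)ᵀ.

Sanity check: (A − (-1)·I) v_1 = (0, 0, 0)ᵀ = 0. ✓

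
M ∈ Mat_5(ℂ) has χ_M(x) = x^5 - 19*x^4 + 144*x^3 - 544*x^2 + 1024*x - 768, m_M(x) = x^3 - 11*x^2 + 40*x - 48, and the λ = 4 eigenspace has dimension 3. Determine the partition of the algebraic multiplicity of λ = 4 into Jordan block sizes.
Block sizes for λ = 4: [2, 1, 1]

Step 1 — from the characteristic polynomial, algebraic multiplicity of λ = 4 is 4. From dim ker(M − (4)·I) = 3, there are exactly 3 Jordan blocks for λ = 4.
Step 2 — from the minimal polynomial, the factor (x − 4)^2 tells us the largest block for λ = 4 has size 2.
Step 3 — with total size 4, 3 blocks, and largest block 2, the block sizes (in nonincreasing order) are [2, 1, 1].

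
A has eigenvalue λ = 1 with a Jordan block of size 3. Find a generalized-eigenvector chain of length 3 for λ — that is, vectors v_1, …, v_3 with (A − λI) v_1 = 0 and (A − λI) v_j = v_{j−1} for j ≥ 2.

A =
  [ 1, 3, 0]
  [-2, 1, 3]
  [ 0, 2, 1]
A Jordan chain for λ = 1 of length 3:
v_1 = (-6, 0, -4)ᵀ
v_2 = (0, -2, 0)ᵀ
v_3 = (1, 0, 0)ᵀ

Let N = A − (1)·I. We want v_3 with N^3 v_3 = 0 but N^2 v_3 ≠ 0; then v_{j-1} := N · v_j for j = 3, …, 2.

Pick v_3 = (1, 0, 0)ᵀ.
Then v_2 = N · v_3 = (0, -2, 0)ᵀ.
Then v_1 = N · v_2 = (-6, 0, -4)ᵀ.

Sanity check: (A − (1)·I) v_1 = (0, 0, 0)ᵀ = 0. ✓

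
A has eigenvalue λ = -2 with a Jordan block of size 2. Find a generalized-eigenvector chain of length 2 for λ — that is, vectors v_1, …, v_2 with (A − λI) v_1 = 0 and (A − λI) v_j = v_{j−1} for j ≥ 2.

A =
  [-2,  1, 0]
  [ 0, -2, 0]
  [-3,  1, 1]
A Jordan chain for λ = -2 of length 2:
v_1 = (1, 0, 1)ᵀ
v_2 = (0, 1, 0)ᵀ

Let N = A − (-2)·I. We want v_2 with N^2 v_2 = 0 but N^1 v_2 ≠ 0; then v_{j-1} := N · v_j for j = 2, …, 2.

Pick v_2 = (0, 1, 0)ᵀ.
Then v_1 = N · v_2 = (1, 0, 1)ᵀ.

Sanity check: (A − (-2)·I) v_1 = (0, 0, 0)ᵀ = 0. ✓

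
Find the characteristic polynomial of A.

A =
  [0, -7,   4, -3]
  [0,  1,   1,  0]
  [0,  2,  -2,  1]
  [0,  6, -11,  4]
x^4 - 3*x^3 + 3*x^2 - x

Expanding det(x·I − A) (e.g. by cofactor expansion or by noting that A is similar to its Jordan form J, which has the same characteristic polynomial as A) gives
  χ_A(x) = x^4 - 3*x^3 + 3*x^2 - x
which factors as x*(x - 1)^3. The eigenvalues (with algebraic multiplicities) are λ = 0 with multiplicity 1, λ = 1 with multiplicity 3.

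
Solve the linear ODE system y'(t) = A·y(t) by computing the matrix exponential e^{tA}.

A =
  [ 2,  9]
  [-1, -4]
e^{tA} =
  [3*t*exp(-t) + exp(-t), 9*t*exp(-t)]
  [-t*exp(-t), -3*t*exp(-t) + exp(-t)]

Strategy: write A = P · J · P⁻¹ where J is a Jordan canonical form, so e^{tA} = P · e^{tJ} · P⁻¹, and e^{tJ} can be computed block-by-block.

A has Jordan form
J =
  [-1,  1]
  [ 0, -1]
(up to reordering of blocks).

Per-block formulas:
  For a 2×2 Jordan block J_2(-1): exp(t · J_2(-1)) = e^(-1t)·(I + t·N), where N is the 2×2 nilpotent shift.

After assembling e^{tJ} and conjugating by P, we get:

e^{tA} =
  [3*t*exp(-t) + exp(-t), 9*t*exp(-t)]
  [-t*exp(-t), -3*t*exp(-t) + exp(-t)]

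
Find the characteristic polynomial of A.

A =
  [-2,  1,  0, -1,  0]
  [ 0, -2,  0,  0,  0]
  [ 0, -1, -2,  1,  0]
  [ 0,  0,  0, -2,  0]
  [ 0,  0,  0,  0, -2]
x^5 + 10*x^4 + 40*x^3 + 80*x^2 + 80*x + 32

Expanding det(x·I − A) (e.g. by cofactor expansion or by noting that A is similar to its Jordan form J, which has the same characteristic polynomial as A) gives
  χ_A(x) = x^5 + 10*x^4 + 40*x^3 + 80*x^2 + 80*x + 32
which factors as (x + 2)^5. The eigenvalues (with algebraic multiplicities) are λ = -2 with multiplicity 5.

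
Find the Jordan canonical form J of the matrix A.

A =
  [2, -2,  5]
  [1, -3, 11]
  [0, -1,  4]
J_3(1)

The characteristic polynomial is
  det(x·I − A) = x^3 - 3*x^2 + 3*x - 1 = (x - 1)^3

Eigenvalues and multiplicities (the geometric multiplicity of λ is n − rank(A − λI), which equals the number of Jordan blocks for λ):
  λ = 1: algebraic multiplicity = 3, geometric multiplicity = 1

Determining the block sizes for each eigenvalue:
  λ = 1: one block (gm = 1), so the single block has size am = 3 → block sizes [3]

Assembling the blocks gives a Jordan form
J =
  [1, 1, 0]
  [0, 1, 1]
  [0, 0, 1]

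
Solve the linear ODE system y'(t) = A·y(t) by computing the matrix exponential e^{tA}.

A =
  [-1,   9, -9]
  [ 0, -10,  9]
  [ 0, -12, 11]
e^{tA} =
  [exp(-t), 3*exp(2*t) - 3*exp(-t), -3*exp(2*t) + 3*exp(-t)]
  [0, -3*exp(2*t) + 4*exp(-t), 3*exp(2*t) - 3*exp(-t)]
  [0, -4*exp(2*t) + 4*exp(-t), 4*exp(2*t) - 3*exp(-t)]

Strategy: write A = P · J · P⁻¹ where J is a Jordan canonical form, so e^{tA} = P · e^{tJ} · P⁻¹, and e^{tJ} can be computed block-by-block.

A has Jordan form
J =
  [-1,  0, 0]
  [ 0, -1, 0]
  [ 0,  0, 2]
(up to reordering of blocks).

Per-block formulas:
  For a 1×1 block at λ = 2: exp(t · [2]) = [e^(2t)].
  For a 1×1 block at λ = -1: exp(t · [-1]) = [e^(-1t)].

After assembling e^{tJ} and conjugating by P, we get:

e^{tA} =
  [exp(-t), 3*exp(2*t) - 3*exp(-t), -3*exp(2*t) + 3*exp(-t)]
  [0, -3*exp(2*t) + 4*exp(-t), 3*exp(2*t) - 3*exp(-t)]
  [0, -4*exp(2*t) + 4*exp(-t), 4*exp(2*t) - 3*exp(-t)]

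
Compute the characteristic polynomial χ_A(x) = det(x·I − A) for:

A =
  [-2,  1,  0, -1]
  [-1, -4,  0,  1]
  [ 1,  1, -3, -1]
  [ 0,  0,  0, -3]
x^4 + 12*x^3 + 54*x^2 + 108*x + 81

Expanding det(x·I − A) (e.g. by cofactor expansion or by noting that A is similar to its Jordan form J, which has the same characteristic polynomial as A) gives
  χ_A(x) = x^4 + 12*x^3 + 54*x^2 + 108*x + 81
which factors as (x + 3)^4. The eigenvalues (with algebraic multiplicities) are λ = -3 with multiplicity 4.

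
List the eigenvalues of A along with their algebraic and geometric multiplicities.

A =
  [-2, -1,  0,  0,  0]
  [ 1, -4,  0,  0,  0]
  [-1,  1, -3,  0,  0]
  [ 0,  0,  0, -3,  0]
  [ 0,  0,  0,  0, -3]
λ = -3: alg = 5, geom = 4

Step 1 — factor the characteristic polynomial to read off the algebraic multiplicities:
  χ_A(x) = (x + 3)^5

Step 2 — compute geometric multiplicities via the rank-nullity identity g(λ) = n − rank(A − λI):
  rank(A − (-3)·I) = 1, so dim ker(A − (-3)·I) = n − 1 = 4

Summary:
  λ = -3: algebraic multiplicity = 5, geometric multiplicity = 4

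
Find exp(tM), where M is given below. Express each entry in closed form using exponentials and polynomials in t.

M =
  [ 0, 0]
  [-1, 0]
e^{tM} =
  [1, 0]
  [-t, 1]

Strategy: write M = P · J · P⁻¹ where J is a Jordan canonical form, so e^{tM} = P · e^{tJ} · P⁻¹, and e^{tJ} can be computed block-by-block.

M has Jordan form
J =
  [0, 1]
  [0, 0]
(up to reordering of blocks).

Per-block formulas:
  For a 2×2 Jordan block J_2(0): exp(t · J_2(0)) = e^(0t)·(I + t·N), where N is the 2×2 nilpotent shift.

After assembling e^{tJ} and conjugating by P, we get:

e^{tM} =
  [1, 0]
  [-t, 1]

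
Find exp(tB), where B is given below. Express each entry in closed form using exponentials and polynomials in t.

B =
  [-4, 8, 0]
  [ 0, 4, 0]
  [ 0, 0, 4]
e^{tB} =
  [exp(-4*t), exp(4*t) - exp(-4*t), 0]
  [0, exp(4*t), 0]
  [0, 0, exp(4*t)]

Strategy: write B = P · J · P⁻¹ where J is a Jordan canonical form, so e^{tB} = P · e^{tJ} · P⁻¹, and e^{tJ} can be computed block-by-block.

B has Jordan form
J =
  [-4, 0, 0]
  [ 0, 4, 0]
  [ 0, 0, 4]
(up to reordering of blocks).

Per-block formulas:
  For a 1×1 block at λ = 4: exp(t · [4]) = [e^(4t)].
  For a 1×1 block at λ = -4: exp(t · [-4]) = [e^(-4t)].

After assembling e^{tJ} and conjugating by P, we get:

e^{tB} =
  [exp(-4*t), exp(4*t) - exp(-4*t), 0]
  [0, exp(4*t), 0]
  [0, 0, exp(4*t)]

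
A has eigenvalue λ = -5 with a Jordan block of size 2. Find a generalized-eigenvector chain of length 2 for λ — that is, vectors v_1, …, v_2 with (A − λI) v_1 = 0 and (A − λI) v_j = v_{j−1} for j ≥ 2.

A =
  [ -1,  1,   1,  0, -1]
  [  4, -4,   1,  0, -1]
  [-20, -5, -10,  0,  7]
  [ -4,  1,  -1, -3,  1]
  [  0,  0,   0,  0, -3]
A Jordan chain for λ = -5 of length 2:
v_1 = (4, 4, -20, -4, 0)ᵀ
v_2 = (1, 0, 0, 0, 0)ᵀ

Let N = A − (-5)·I. We want v_2 with N^2 v_2 = 0 but N^1 v_2 ≠ 0; then v_{j-1} := N · v_j for j = 2, …, 2.

Pick v_2 = (1, 0, 0, 0, 0)ᵀ.
Then v_1 = N · v_2 = (4, 4, -20, -4, 0)ᵀ.

Sanity check: (A − (-5)·I) v_1 = (0, 0, 0, 0, 0)ᵀ = 0. ✓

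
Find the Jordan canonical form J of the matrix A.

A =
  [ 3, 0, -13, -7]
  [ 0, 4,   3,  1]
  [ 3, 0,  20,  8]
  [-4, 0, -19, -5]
J_1(4) ⊕ J_3(6)

The characteristic polynomial is
  det(x·I − A) = x^4 - 22*x^3 + 180*x^2 - 648*x + 864 = (x - 6)^3*(x - 4)

Eigenvalues and multiplicities (the geometric multiplicity of λ is n − rank(A − λI), which equals the number of Jordan blocks for λ):
  λ = 4: algebraic multiplicity = 1, geometric multiplicity = 1
  λ = 6: algebraic multiplicity = 3, geometric multiplicity = 1

Determining the block sizes for each eigenvalue:
  λ = 4: one block (gm = 1), so the single block has size am = 1 → block sizes [1]
  λ = 6: one block (gm = 1), so the single block has size am = 3 → block sizes [3]

Assembling the blocks gives a Jordan form
J =
  [4, 0, 0, 0]
  [0, 6, 1, 0]
  [0, 0, 6, 1]
  [0, 0, 0, 6]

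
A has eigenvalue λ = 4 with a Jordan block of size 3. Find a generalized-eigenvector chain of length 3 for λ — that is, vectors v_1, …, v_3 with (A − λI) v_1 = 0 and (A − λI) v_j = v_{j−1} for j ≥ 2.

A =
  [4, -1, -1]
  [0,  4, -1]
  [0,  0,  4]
A Jordan chain for λ = 4 of length 3:
v_1 = (1, 0, 0)ᵀ
v_2 = (-1, -1, 0)ᵀ
v_3 = (0, 0, 1)ᵀ

Let N = A − (4)·I. We want v_3 with N^3 v_3 = 0 but N^2 v_3 ≠ 0; then v_{j-1} := N · v_j for j = 3, …, 2.

Pick v_3 = (0, 0, 1)ᵀ.
Then v_2 = N · v_3 = (-1, -1, 0)ᵀ.
Then v_1 = N · v_2 = (1, 0, 0)ᵀ.

Sanity check: (A − (4)·I) v_1 = (0, 0, 0)ᵀ = 0. ✓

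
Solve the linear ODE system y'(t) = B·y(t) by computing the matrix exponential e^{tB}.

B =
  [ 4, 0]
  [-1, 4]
e^{tB} =
  [exp(4*t), 0]
  [-t*exp(4*t), exp(4*t)]

Strategy: write B = P · J · P⁻¹ where J is a Jordan canonical form, so e^{tB} = P · e^{tJ} · P⁻¹, and e^{tJ} can be computed block-by-block.

B has Jordan form
J =
  [4, 1]
  [0, 4]
(up to reordering of blocks).

Per-block formulas:
  For a 2×2 Jordan block J_2(4): exp(t · J_2(4)) = e^(4t)·(I + t·N), where N is the 2×2 nilpotent shift.

After assembling e^{tJ} and conjugating by P, we get:

e^{tB} =
  [exp(4*t), 0]
  [-t*exp(4*t), exp(4*t)]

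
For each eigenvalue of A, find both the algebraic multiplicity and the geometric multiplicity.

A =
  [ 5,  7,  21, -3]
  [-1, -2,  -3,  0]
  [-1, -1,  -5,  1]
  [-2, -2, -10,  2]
λ = 0: alg = 4, geom = 2

Step 1 — factor the characteristic polynomial to read off the algebraic multiplicities:
  χ_A(x) = x^4

Step 2 — compute geometric multiplicities via the rank-nullity identity g(λ) = n − rank(A − λI):
  rank(A − (0)·I) = 2, so dim ker(A − (0)·I) = n − 2 = 2

Summary:
  λ = 0: algebraic multiplicity = 4, geometric multiplicity = 2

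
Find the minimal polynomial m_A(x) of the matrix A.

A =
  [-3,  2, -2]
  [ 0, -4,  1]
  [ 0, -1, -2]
x^2 + 6*x + 9

The characteristic polynomial is χ_A(x) = (x + 3)^3, so the eigenvalues are known. The minimal polynomial is
  m_A(x) = Π_λ (x − λ)^{k_λ}
where k_λ is the size of the *largest* Jordan block for λ (equivalently, the smallest k with (A − λI)^k v = 0 for every generalised eigenvector v of λ).

  λ = -3: largest Jordan block has size 2, contributing (x + 3)^2

So m_A(x) = (x + 3)^2 = x^2 + 6*x + 9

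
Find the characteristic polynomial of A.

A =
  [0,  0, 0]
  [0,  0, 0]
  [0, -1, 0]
x^3

Expanding det(x·I − A) (e.g. by cofactor expansion or by noting that A is similar to its Jordan form J, which has the same characteristic polynomial as A) gives
  χ_A(x) = x^3
which factors as x^3. The eigenvalues (with algebraic multiplicities) are λ = 0 with multiplicity 3.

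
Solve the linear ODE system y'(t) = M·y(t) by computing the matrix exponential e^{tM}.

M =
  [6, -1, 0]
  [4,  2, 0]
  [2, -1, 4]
e^{tM} =
  [2*t*exp(4*t) + exp(4*t), -t*exp(4*t), 0]
  [4*t*exp(4*t), -2*t*exp(4*t) + exp(4*t), 0]
  [2*t*exp(4*t), -t*exp(4*t), exp(4*t)]

Strategy: write M = P · J · P⁻¹ where J is a Jordan canonical form, so e^{tM} = P · e^{tJ} · P⁻¹, and e^{tJ} can be computed block-by-block.

M has Jordan form
J =
  [4, 1, 0]
  [0, 4, 0]
  [0, 0, 4]
(up to reordering of blocks).

Per-block formulas:
  For a 2×2 Jordan block J_2(4): exp(t · J_2(4)) = e^(4t)·(I + t·N), where N is the 2×2 nilpotent shift.
  For a 1×1 block at λ = 4: exp(t · [4]) = [e^(4t)].

After assembling e^{tJ} and conjugating by P, we get:

e^{tM} =
  [2*t*exp(4*t) + exp(4*t), -t*exp(4*t), 0]
  [4*t*exp(4*t), -2*t*exp(4*t) + exp(4*t), 0]
  [2*t*exp(4*t), -t*exp(4*t), exp(4*t)]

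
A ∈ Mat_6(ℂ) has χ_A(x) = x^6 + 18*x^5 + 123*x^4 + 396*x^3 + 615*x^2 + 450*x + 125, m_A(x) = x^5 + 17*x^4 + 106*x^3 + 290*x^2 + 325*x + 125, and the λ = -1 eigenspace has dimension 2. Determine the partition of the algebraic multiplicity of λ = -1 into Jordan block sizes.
Block sizes for λ = -1: [2, 1]

Step 1 — from the characteristic polynomial, algebraic multiplicity of λ = -1 is 3. From dim ker(A − (-1)·I) = 2, there are exactly 2 Jordan blocks for λ = -1.
Step 2 — from the minimal polynomial, the factor (x + 1)^2 tells us the largest block for λ = -1 has size 2.
Step 3 — with total size 3, 2 blocks, and largest block 2, the block sizes (in nonincreasing order) are [2, 1].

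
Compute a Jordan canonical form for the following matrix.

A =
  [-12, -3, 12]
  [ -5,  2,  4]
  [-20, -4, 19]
J_2(3) ⊕ J_1(3)

The characteristic polynomial is
  det(x·I − A) = x^3 - 9*x^2 + 27*x - 27 = (x - 3)^3

Eigenvalues and multiplicities (the geometric multiplicity of λ is n − rank(A − λI), which equals the number of Jordan blocks for λ):
  λ = 3: algebraic multiplicity = 3, geometric multiplicity = 2

Determining the block sizes for each eigenvalue:
  λ = 3: 2 blocks summing to 3 forces exactly one block of size 2 and the rest size 1 → block sizes [2, 1]

Assembling the blocks gives a Jordan form
J =
  [3, 1, 0]
  [0, 3, 0]
  [0, 0, 3]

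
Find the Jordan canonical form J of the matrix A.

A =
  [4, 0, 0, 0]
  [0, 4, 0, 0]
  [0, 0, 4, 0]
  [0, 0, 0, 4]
J_1(4) ⊕ J_1(4) ⊕ J_1(4) ⊕ J_1(4)

The characteristic polynomial is
  det(x·I − A) = x^4 - 16*x^3 + 96*x^2 - 256*x + 256 = (x - 4)^4

Eigenvalues and multiplicities (the geometric multiplicity of λ is n − rank(A − λI), which equals the number of Jordan blocks for λ):
  λ = 4: algebraic multiplicity = 4, geometric multiplicity = 4

Determining the block sizes for each eigenvalue:
  λ = 4: gm = am = 4, so every block has size 1 → block sizes [1, 1, 1, 1]

Assembling the blocks gives a Jordan form
J =
  [4, 0, 0, 0]
  [0, 4, 0, 0]
  [0, 0, 4, 0]
  [0, 0, 0, 4]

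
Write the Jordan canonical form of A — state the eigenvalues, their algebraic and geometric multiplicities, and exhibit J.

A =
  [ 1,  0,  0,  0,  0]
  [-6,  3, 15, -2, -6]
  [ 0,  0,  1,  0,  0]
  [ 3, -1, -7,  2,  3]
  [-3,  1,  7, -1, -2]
J_3(1) ⊕ J_1(1) ⊕ J_1(1)

The characteristic polynomial is
  det(x·I − A) = x^5 - 5*x^4 + 10*x^3 - 10*x^2 + 5*x - 1 = (x - 1)^5

Eigenvalues and multiplicities (the geometric multiplicity of λ is n − rank(A − λI), which equals the number of Jordan blocks for λ):
  λ = 1: algebraic multiplicity = 5, geometric multiplicity = 3

Determining the block sizes for each eigenvalue:
  λ = 1: with am = 5 and gm = 3, the partition is not yet determined (e.g. several partitions of 5 into 3 parts exist). Let N = A − (1)·I. Computing rank(N^1) = 2, rank(N^2) = 1, rank(N^3) = 0; the number of blocks of size ≥ j is rank(N^{j−1}) − rank(N^j), giving [3, 1, 1]. So we have 1 block(s) of size 3, 2 block(s) of size 1 → block sizes [3, 1, 1]

Assembling the blocks gives a Jordan form
J =
  [1, 1, 0, 0, 0]
  [0, 1, 1, 0, 0]
  [0, 0, 1, 0, 0]
  [0, 0, 0, 1, 0]
  [0, 0, 0, 0, 1]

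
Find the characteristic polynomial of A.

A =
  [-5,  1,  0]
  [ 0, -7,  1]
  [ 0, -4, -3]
x^3 + 15*x^2 + 75*x + 125

Expanding det(x·I − A) (e.g. by cofactor expansion or by noting that A is similar to its Jordan form J, which has the same characteristic polynomial as A) gives
  χ_A(x) = x^3 + 15*x^2 + 75*x + 125
which factors as (x + 5)^3. The eigenvalues (with algebraic multiplicities) are λ = -5 with multiplicity 3.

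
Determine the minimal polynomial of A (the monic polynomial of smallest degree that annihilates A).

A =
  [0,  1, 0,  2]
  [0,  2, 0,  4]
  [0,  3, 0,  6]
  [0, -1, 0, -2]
x^2

The characteristic polynomial is χ_A(x) = x^4, so the eigenvalues are known. The minimal polynomial is
  m_A(x) = Π_λ (x − λ)^{k_λ}
where k_λ is the size of the *largest* Jordan block for λ (equivalently, the smallest k with (A − λI)^k v = 0 for every generalised eigenvector v of λ).

  λ = 0: largest Jordan block has size 2, contributing (x − 0)^2

So m_A(x) = x^2 = x^2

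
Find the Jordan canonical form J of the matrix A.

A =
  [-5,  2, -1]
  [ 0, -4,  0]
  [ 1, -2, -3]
J_2(-4) ⊕ J_1(-4)

The characteristic polynomial is
  det(x·I − A) = x^3 + 12*x^2 + 48*x + 64 = (x + 4)^3

Eigenvalues and multiplicities (the geometric multiplicity of λ is n − rank(A − λI), which equals the number of Jordan blocks for λ):
  λ = -4: algebraic multiplicity = 3, geometric multiplicity = 2

Determining the block sizes for each eigenvalue:
  λ = -4: 2 blocks summing to 3 forces exactly one block of size 2 and the rest size 1 → block sizes [2, 1]

Assembling the blocks gives a Jordan form
J =
  [-4,  1,  0]
  [ 0, -4,  0]
  [ 0,  0, -4]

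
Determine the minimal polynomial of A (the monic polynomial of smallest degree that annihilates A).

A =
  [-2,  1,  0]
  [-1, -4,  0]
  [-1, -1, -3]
x^2 + 6*x + 9

The characteristic polynomial is χ_A(x) = (x + 3)^3, so the eigenvalues are known. The minimal polynomial is
  m_A(x) = Π_λ (x − λ)^{k_λ}
where k_λ is the size of the *largest* Jordan block for λ (equivalently, the smallest k with (A − λI)^k v = 0 for every generalised eigenvector v of λ).

  λ = -3: largest Jordan block has size 2, contributing (x + 3)^2

So m_A(x) = (x + 3)^2 = x^2 + 6*x + 9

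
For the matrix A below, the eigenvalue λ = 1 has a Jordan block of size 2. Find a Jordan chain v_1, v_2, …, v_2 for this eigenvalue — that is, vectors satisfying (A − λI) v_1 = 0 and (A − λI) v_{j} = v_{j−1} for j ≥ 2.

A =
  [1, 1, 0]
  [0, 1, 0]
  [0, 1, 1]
A Jordan chain for λ = 1 of length 2:
v_1 = (1, 0, 1)ᵀ
v_2 = (0, 1, 0)ᵀ

Let N = A − (1)·I. We want v_2 with N^2 v_2 = 0 but N^1 v_2 ≠ 0; then v_{j-1} := N · v_j for j = 2, …, 2.

Pick v_2 = (0, 1, 0)ᵀ.
Then v_1 = N · v_2 = (1, 0, 1)ᵀ.

Sanity check: (A − (1)·I) v_1 = (0, 0, 0)ᵀ = 0. ✓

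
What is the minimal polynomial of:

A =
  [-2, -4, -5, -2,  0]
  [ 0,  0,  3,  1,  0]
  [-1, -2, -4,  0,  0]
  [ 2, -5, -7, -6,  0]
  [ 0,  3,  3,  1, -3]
x^3 + 9*x^2 + 27*x + 27

The characteristic polynomial is χ_A(x) = (x + 3)^5, so the eigenvalues are known. The minimal polynomial is
  m_A(x) = Π_λ (x − λ)^{k_λ}
where k_λ is the size of the *largest* Jordan block for λ (equivalently, the smallest k with (A − λI)^k v = 0 for every generalised eigenvector v of λ).

  λ = -3: largest Jordan block has size 3, contributing (x + 3)^3

So m_A(x) = (x + 3)^3 = x^3 + 9*x^2 + 27*x + 27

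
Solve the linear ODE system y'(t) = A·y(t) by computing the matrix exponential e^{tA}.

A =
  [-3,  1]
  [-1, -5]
e^{tA} =
  [t*exp(-4*t) + exp(-4*t), t*exp(-4*t)]
  [-t*exp(-4*t), -t*exp(-4*t) + exp(-4*t)]

Strategy: write A = P · J · P⁻¹ where J is a Jordan canonical form, so e^{tA} = P · e^{tJ} · P⁻¹, and e^{tJ} can be computed block-by-block.

A has Jordan form
J =
  [-4,  1]
  [ 0, -4]
(up to reordering of blocks).

Per-block formulas:
  For a 2×2 Jordan block J_2(-4): exp(t · J_2(-4)) = e^(-4t)·(I + t·N), where N is the 2×2 nilpotent shift.

After assembling e^{tJ} and conjugating by P, we get:

e^{tA} =
  [t*exp(-4*t) + exp(-4*t), t*exp(-4*t)]
  [-t*exp(-4*t), -t*exp(-4*t) + exp(-4*t)]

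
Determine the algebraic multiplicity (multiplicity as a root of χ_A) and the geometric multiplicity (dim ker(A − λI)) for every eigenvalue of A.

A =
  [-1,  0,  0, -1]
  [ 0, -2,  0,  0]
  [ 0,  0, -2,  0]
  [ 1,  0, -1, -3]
λ = -2: alg = 4, geom = 2

Step 1 — factor the characteristic polynomial to read off the algebraic multiplicities:
  χ_A(x) = (x + 2)^4

Step 2 — compute geometric multiplicities via the rank-nullity identity g(λ) = n − rank(A − λI):
  rank(A − (-2)·I) = 2, so dim ker(A − (-2)·I) = n − 2 = 2

Summary:
  λ = -2: algebraic multiplicity = 4, geometric multiplicity = 2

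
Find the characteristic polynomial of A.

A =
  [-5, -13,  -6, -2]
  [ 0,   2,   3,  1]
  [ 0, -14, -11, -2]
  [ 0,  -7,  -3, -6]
x^4 + 20*x^3 + 150*x^2 + 500*x + 625

Expanding det(x·I − A) (e.g. by cofactor expansion or by noting that A is similar to its Jordan form J, which has the same characteristic polynomial as A) gives
  χ_A(x) = x^4 + 20*x^3 + 150*x^2 + 500*x + 625
which factors as (x + 5)^4. The eigenvalues (with algebraic multiplicities) are λ = -5 with multiplicity 4.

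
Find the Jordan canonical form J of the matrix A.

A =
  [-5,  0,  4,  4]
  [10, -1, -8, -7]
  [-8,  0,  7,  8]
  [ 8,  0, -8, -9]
J_1(-5) ⊕ J_2(-1) ⊕ J_1(-1)

The characteristic polynomial is
  det(x·I − A) = x^4 + 8*x^3 + 18*x^2 + 16*x + 5 = (x + 1)^3*(x + 5)

Eigenvalues and multiplicities (the geometric multiplicity of λ is n − rank(A − λI), which equals the number of Jordan blocks for λ):
  λ = -5: algebraic multiplicity = 1, geometric multiplicity = 1
  λ = -1: algebraic multiplicity = 3, geometric multiplicity = 2

Determining the block sizes for each eigenvalue:
  λ = -5: one block (gm = 1), so the single block has size am = 1 → block sizes [1]
  λ = -1: 2 blocks summing to 3 forces exactly one block of size 2 and the rest size 1 → block sizes [2, 1]

Assembling the blocks gives a Jordan form
J =
  [-5,  0,  0,  0]
  [ 0, -1,  1,  0]
  [ 0,  0, -1,  0]
  [ 0,  0,  0, -1]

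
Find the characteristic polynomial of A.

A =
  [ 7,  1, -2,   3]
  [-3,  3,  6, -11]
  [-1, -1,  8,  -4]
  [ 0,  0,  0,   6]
x^4 - 24*x^3 + 216*x^2 - 864*x + 1296

Expanding det(x·I − A) (e.g. by cofactor expansion or by noting that A is similar to its Jordan form J, which has the same characteristic polynomial as A) gives
  χ_A(x) = x^4 - 24*x^3 + 216*x^2 - 864*x + 1296
which factors as (x - 6)^4. The eigenvalues (with algebraic multiplicities) are λ = 6 with multiplicity 4.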